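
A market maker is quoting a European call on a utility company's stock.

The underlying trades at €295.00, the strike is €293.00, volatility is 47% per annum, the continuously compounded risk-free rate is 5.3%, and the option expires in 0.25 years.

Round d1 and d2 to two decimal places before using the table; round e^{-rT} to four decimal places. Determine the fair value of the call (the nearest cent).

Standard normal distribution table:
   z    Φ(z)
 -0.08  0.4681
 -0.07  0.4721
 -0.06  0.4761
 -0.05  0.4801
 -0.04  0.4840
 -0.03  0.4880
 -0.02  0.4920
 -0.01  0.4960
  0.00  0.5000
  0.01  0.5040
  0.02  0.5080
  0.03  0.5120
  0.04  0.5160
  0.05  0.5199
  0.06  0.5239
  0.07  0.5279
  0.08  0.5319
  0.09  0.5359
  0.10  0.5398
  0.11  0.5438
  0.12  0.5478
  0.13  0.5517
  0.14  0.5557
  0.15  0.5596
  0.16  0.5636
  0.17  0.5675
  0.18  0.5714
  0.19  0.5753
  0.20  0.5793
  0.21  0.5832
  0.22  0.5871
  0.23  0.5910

σ√T = 0.47 × 0.5000 = 0.2350
d₁ = [ln(295/293) + (0.053 + ½·0.47²)·0.25] / (σ√T) = (0.0068 + 0.0409) / 0.2350 = 0.2028 → 0.20
d₂ = 0.2028 − 0.2350 = -0.0322 → -0.03
exp(−rT) = exp(−0.053·0.25) = 0.9868
N(d₁) = N(0.20) = 0.5793;  N(d₂) = N(-0.03) = 0.4880
C = 295·0.5793 − 293·0.9868·0.4880 = 170.8935 − 141.0966 = 29.7969

€29.80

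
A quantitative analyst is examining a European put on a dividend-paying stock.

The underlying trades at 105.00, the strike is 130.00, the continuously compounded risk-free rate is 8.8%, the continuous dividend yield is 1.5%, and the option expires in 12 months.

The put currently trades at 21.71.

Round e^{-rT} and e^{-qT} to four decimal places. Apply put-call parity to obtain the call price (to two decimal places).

6.09

exp(−qT) = exp(−0.015·1) = 0.9851;  exp(−rT) = exp(−0.088·1) = 0.9158
Put-call parity: C − P = S·e^(−qT) − K·e^(−rT) = 105·0.9851 − 130·0.9158 = 103.4355 − 119.0540 = -15.6185
C = P + (C − P) = 21.71 + (-15.6185) = 6.0915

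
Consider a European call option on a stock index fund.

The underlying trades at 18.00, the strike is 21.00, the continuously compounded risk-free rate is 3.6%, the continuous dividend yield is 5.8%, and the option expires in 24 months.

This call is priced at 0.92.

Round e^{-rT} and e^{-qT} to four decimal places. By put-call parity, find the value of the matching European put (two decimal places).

4.43

exp(−qT) = exp(−0.058·2) = 0.8905;  exp(−rT) = exp(−0.036·2) = 0.9305
Put-call parity: C − P = S·e^(−qT) − K·e^(−rT) = 18·0.8905 − 21·0.9305 = 16.0290 − 19.5405 = -3.5115
P = C − (C − P) = 0.92 − (-3.5115) = 4.4315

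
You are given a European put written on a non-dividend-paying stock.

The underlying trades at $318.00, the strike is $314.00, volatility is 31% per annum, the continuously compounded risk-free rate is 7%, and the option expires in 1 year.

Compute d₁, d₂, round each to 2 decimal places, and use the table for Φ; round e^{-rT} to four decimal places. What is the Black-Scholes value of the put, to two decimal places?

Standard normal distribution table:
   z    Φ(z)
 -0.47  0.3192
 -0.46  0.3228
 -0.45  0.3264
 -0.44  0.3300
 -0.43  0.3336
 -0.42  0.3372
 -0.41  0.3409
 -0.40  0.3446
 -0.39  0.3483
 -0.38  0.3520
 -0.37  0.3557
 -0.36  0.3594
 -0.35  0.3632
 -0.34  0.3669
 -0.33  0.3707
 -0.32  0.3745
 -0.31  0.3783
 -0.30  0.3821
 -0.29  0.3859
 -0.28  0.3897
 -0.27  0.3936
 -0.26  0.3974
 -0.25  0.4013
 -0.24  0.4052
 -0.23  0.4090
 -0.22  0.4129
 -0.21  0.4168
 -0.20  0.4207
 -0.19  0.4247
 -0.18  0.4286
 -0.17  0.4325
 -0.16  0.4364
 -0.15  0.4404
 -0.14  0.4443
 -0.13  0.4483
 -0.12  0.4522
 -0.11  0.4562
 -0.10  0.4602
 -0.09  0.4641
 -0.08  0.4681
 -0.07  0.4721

$26.33

σ√T = 0.31·√1 = 0.3100
ln(S/K) + (r + σ²/2)T = ln(318/314) + (0.07 + 0.31²/2)·1 = 0.0127 + 0.1181 = 0.1307
d₁ = 0.1307 / 0.3100 = 0.4216 ≈ 0.42
d₂ = d₁ − σ√T = 0.4216 − 0.3100 = 0.1116 ≈ 0.11
exp(−rT) = exp(−0.07·1) = 0.9324
N(−d₂) = N(-0.11) = 0.4562;  N(−d₁) = N(-0.42) = 0.3372
P = 314·0.9324·0.4562 − 318·0.3372 = 133.5633 − 107.2296 = 26.3337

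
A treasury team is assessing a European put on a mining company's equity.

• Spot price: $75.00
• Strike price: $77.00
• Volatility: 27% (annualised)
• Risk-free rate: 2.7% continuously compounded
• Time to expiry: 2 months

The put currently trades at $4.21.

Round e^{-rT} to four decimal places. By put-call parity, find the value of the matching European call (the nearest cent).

$2.56

e^(−rT) = e^(−0.027·0.1667) = 0.9955
Put-call parity: C − P = S − K·e^(−rT) = 75 − 77·0.9955 = 75 − 76.6535 = -1.6535
C = P + (C − P) = 4.21 + (-1.6535) = 2.5565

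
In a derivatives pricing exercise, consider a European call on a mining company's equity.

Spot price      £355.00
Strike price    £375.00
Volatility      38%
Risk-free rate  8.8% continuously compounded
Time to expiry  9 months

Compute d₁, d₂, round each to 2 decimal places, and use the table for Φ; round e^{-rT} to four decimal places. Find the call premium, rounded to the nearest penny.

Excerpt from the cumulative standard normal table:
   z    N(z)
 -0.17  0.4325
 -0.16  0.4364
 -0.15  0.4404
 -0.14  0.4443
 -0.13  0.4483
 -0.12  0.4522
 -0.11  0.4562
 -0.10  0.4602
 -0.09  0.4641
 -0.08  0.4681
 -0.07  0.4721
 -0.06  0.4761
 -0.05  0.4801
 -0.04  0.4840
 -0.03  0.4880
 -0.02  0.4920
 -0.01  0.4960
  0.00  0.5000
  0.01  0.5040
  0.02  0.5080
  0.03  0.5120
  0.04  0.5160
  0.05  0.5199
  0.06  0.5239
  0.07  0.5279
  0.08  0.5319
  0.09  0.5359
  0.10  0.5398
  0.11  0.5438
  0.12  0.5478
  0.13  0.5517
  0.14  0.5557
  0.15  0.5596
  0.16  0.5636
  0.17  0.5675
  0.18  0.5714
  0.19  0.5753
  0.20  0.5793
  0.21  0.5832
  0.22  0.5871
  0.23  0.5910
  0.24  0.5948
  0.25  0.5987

σ√T = 0.38 × 0.8660 = 0.3291
ln(S/K) + (r + σ²/2)T = ln(355/375) + (0.088 + 0.38²/2)·0.75 = -0.0548 + 0.1202 = 0.0653
d₁ = 0.0653 / 0.3291 = 0.1986 ≈ 0.20
d₂ = d₁ − σ√T = 0.1986 − 0.3291 = -0.1305 ≈ -0.13
exp(−rT) = exp(−0.088·0.75) = 0.9361
C = 355·N(0.20) − 375·0.9361·N(-0.13) = 355·0.5793 − 375·0.9361·0.4483 = 205.6515 − 157.3701 = 48.2814

£48.28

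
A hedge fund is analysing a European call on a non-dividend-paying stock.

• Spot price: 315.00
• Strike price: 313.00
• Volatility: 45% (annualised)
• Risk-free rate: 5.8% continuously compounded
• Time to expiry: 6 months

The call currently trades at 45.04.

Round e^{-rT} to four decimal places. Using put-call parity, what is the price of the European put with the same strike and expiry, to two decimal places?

34.09

e^(−rT) = e^(−0.058·0.5) = 0.9714
Put-call parity: C − P = S − K·e^(−rT) = 315 − 313·0.9714 = 315 − 304.0482 = 10.9518
P = C − (C − P) = 45.04 − (10.9518) = 34.0882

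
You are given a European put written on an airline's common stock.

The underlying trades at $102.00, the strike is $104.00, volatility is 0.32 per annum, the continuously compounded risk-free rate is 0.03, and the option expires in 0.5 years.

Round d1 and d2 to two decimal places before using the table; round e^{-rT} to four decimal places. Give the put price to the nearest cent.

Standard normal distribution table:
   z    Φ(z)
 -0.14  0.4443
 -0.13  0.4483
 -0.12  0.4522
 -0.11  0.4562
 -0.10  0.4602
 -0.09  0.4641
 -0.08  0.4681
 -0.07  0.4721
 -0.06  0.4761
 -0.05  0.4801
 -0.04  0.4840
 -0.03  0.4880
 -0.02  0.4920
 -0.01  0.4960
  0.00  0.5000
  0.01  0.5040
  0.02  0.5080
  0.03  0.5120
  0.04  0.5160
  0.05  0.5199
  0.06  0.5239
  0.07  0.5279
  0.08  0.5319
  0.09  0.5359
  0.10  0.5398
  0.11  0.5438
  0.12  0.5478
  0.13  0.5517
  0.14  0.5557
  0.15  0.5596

σ√T = 0.32 × 0.7071 = 0.2263
d₁ = [ln(102/104) + (0.03 + 0.32²/2)·0.5] / 0.2263 = [-0.0194 + 0.0406] / 0.2263 = 0.0936 which rounds to 0.09
d₂ = d₁ − σ√T = 0.0936 − 0.2263 = -0.1327 which rounds to -0.13
e^(−rT) = e^(−0.03·0.5) = 0.9851
N(−d₂) = N(0.13) = 0.5517;  N(−d₁) = N(-0.09) = 0.4641
P = 104·0.9851·0.5517 − 102·0.4641 = 56.5219 − 47.3382 = 9.1837

$9.18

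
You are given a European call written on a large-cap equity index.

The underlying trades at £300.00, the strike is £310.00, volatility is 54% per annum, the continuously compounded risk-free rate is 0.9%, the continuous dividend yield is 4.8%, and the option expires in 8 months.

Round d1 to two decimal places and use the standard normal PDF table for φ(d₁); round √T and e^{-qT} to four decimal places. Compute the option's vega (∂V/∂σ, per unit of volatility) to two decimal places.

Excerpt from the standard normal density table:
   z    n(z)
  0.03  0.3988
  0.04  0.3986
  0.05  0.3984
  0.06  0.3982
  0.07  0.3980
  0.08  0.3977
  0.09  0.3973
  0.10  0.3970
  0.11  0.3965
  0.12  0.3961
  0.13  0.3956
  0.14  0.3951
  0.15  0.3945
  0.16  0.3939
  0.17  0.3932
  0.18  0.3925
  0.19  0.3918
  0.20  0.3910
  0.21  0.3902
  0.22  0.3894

94.25

T = 0.6667;  σ√T = 0.4409
d₁ = [ln(300/310) + (0.009 − 0.048 + 0.54²/2)·0.6667] / 0.4409 = [-0.0328 + 0.0712] / 0.4409 = 0.0871 ⇒ 0.09
√T = √0.6667 = 0.8165
φ(d₁) = φ(0.09) = 0.3973
e^(−qT) = e^(−0.048·0.6667) = 0.9685
vega = S·e^(−qT)·φ(d₁)·√T = 300·0.9685·0.3973·0.8165 = 94.2531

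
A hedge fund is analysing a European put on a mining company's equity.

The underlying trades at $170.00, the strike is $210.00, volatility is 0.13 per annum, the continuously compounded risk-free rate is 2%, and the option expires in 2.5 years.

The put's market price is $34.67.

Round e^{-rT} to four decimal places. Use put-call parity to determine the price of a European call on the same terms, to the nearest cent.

$4.92

e^(−rT) = e^(−0.02·2.5) = 0.9512
Put-call parity: C − P = S − K·e^(−rT) = 170 − 210·0.9512 = 170 − 199.7520 = -29.7520
C = P + (C − P) = 34.67 + (-29.7520) = 4.9180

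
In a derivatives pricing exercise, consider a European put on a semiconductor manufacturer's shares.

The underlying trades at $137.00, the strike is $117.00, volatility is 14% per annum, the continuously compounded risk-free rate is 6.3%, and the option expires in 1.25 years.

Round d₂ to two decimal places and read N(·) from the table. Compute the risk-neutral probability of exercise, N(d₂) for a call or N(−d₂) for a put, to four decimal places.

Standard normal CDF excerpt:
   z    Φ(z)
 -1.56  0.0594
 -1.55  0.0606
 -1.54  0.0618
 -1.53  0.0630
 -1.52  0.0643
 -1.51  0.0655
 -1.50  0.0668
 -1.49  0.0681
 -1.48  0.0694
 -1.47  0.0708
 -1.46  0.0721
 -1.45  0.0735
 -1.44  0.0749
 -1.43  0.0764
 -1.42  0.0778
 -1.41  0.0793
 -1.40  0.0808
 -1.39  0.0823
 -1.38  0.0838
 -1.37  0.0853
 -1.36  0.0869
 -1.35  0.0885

0.0764

σ√T = 0.14·√1.25 = 0.1565
ln(S/K) + (r + σ²/2)T = ln(137/117) + (0.063 + 0.14²/2)·1.25 = 0.1578 + 0.0910 = 0.2488
d₁ = 0.2488 / 0.1565 = 1.5896 → 1.59
d₂ = d₁ − σ√T = 1.5896 − 0.1565 = 1.4330 → 1.43
Risk-neutral Pr[S_T < K] = N(−d₂) = N(-1.43) = 0.0764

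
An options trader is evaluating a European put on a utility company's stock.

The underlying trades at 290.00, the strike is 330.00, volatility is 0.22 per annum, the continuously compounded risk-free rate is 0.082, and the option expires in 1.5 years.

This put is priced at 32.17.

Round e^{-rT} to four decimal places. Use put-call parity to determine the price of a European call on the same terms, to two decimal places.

exp(−rT) = exp(−0.082·1.5) = 0.8843
Put-call parity: C − P = S − K·e^(−rT) = 290 − 330·0.8843 = 290 − 291.8190 = -1.8190
C = P + (C − P) = 32.17 + (-1.8190) = 30.3510

30.35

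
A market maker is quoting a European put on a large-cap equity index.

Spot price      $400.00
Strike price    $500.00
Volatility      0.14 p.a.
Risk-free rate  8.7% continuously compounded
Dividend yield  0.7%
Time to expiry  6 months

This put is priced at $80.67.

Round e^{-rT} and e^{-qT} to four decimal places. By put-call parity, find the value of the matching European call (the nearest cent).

e^(−qT) = e^(−0.007·0.5) = 0.9965;  e^(−rT) = e^(−0.087·0.5) = 0.9574
Put-call parity: C − P = S·e^(−qT) − K·e^(−rT) = 400·0.9965 − 500·0.9574 = 398.6000 − 478.7000 = -80.1000
C = P + (C − P) = 80.67 + (-80.1000) = 0.5700

$0.57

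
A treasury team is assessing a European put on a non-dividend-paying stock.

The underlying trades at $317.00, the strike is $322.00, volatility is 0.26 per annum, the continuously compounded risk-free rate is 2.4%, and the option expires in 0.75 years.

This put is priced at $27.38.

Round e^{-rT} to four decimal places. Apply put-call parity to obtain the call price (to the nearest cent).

exp(−rT) = exp(−0.024·0.75) = 0.9822
Put-call parity: C − P = S − K·e^(−rT) = 317 − 322·0.9822 = 317 − 316.2684 = 0.7316
C = P + (C − P) = 27.38 + (0.7316) = 28.1116

$28.11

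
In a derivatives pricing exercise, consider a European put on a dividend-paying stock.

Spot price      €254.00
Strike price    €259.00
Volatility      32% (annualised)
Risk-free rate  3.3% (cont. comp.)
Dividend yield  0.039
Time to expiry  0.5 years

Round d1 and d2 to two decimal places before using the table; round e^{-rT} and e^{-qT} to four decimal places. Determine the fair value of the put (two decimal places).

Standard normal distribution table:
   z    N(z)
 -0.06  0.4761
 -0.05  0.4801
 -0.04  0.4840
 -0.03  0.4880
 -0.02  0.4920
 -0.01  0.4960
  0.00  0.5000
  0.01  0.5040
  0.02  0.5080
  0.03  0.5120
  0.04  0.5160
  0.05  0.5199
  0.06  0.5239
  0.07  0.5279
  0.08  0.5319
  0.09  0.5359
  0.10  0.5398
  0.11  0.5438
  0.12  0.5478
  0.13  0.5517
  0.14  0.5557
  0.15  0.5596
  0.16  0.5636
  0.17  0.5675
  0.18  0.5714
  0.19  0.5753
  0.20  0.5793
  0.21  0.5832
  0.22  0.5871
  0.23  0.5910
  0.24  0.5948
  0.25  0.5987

T = 0.5;  σ√T = 0.2263
d₁ = [ln(254/259) + (0.033 − 0.039 + ½·0.32²)·0.5] / (σ√T) = (-0.0195 + 0.0226) / 0.2263 = 0.0137 ≈ 0.01
d₂ = 0.0137 − 0.2263 = -0.2125 ≈ -0.21
exp(−qT) = exp(−0.039·0.5) = 0.9807;  exp(−rT) = exp(−0.033·0.5) = 0.9836
N(−d₂) = N(0.21) = 0.5832;  N(−d₁) = N(-0.01) = 0.4960
P = 259·0.9836·0.5832 − 254·0.9807·0.4960 = 148.5716 − 123.5525 = 25.0191

€25.02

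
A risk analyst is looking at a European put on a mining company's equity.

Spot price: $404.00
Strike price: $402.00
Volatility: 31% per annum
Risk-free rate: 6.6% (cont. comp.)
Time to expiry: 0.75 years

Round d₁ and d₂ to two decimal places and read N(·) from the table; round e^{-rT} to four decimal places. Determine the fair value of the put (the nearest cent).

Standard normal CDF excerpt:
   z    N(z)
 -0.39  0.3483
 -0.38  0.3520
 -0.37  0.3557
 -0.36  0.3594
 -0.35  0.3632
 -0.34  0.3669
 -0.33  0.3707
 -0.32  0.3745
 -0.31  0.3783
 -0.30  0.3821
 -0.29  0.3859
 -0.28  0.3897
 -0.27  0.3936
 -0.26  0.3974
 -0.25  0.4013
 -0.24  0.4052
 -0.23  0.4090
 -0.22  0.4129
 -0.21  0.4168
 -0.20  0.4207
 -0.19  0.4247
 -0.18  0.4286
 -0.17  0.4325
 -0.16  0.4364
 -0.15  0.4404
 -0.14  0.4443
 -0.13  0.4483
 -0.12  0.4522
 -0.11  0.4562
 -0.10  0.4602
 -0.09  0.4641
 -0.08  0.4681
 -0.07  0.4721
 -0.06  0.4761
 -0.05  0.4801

$32.39

σ√T = 0.31·√0.75 = 0.2685
d₁ = [ln(404/402) + (0.066 + ½·0.31²)·0.75] / (σ√T) = (0.0050 + 0.0855) / 0.2685 = 0.3371 ⇒ 0.34
d₂ = 0.3371 − 0.2685 = 0.0686 ⇒ 0.07
exp(−rT) = exp(−0.066·0.75) = 0.9517
N(−d₂) = N(-0.07) = 0.4721;  N(−d₁) = N(-0.34) = 0.3669
P = 402·0.9517·0.4721 − 404·0.3669 = 180.6176 − 148.2276 = 32.3900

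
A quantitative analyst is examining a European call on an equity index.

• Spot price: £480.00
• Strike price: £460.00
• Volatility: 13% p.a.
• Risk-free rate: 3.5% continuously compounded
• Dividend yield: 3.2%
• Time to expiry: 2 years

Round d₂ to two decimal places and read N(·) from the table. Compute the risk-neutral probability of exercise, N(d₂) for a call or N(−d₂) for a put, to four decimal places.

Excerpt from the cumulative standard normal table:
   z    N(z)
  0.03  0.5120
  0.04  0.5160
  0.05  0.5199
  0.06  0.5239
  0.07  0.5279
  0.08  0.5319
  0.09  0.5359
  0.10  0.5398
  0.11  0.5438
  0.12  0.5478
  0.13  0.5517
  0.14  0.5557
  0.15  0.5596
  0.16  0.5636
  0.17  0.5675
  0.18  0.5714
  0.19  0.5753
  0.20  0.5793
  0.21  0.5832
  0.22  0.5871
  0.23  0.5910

0.5675

σ√T = 0.13·√2 = 0.1838
d₁ = [ln(480/460) + (0.035 − 0.032 + ½·0.13²)·2] / (σ√T) = (0.0426 + 0.0229) / 0.1838 = 0.3561 ⇒ 0.36
d₂ = 0.3561 − 0.1838 = 0.1722 ⇒ 0.17
Pr(exercise) under Q = N(d₂) = 0.5675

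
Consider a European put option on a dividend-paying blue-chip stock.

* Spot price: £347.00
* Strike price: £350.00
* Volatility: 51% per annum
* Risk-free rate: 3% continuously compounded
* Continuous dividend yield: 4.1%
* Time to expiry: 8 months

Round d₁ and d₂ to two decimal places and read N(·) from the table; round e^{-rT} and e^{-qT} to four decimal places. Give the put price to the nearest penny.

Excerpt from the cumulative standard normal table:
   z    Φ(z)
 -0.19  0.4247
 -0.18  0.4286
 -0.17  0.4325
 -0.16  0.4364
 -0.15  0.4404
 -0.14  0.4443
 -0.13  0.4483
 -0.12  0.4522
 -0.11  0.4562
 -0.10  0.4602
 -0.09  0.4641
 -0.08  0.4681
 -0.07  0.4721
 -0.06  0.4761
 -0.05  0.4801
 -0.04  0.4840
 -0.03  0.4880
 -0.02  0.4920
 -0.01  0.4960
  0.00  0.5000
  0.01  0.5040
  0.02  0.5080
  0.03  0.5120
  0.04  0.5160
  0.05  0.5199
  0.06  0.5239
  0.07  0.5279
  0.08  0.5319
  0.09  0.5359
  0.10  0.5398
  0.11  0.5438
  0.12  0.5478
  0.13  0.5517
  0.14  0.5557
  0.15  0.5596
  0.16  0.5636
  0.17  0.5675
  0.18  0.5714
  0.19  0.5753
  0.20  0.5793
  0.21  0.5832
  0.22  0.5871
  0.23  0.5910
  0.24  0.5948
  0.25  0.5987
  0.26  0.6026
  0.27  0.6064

σ√T = 0.51·√0.6667 = 0.4164
d₁ = [ln(347/350) + (0.03 − 0.041 + 0.51²/2)·0.6667] / 0.4164 = [-0.0086 + 0.0794] / 0.4164 = 0.1699 ⇒ 0.17
d₂ = d₁ − σ√T = 0.1699 − 0.4164 = -0.2465 ⇒ -0.25
e^(−qT) = e^(−0.041·0.6667) = 0.9730;  e^(−rT) = e^(−0.03·0.6667) = 0.9802
N(−d₂) = N(0.25) = 0.5987;  N(−d₁) = N(-0.17) = 0.4325
P = 350·0.9802·0.5987 − 347·0.9730·0.4325 = 205.3960 − 146.0254 = 59.3706

£59.37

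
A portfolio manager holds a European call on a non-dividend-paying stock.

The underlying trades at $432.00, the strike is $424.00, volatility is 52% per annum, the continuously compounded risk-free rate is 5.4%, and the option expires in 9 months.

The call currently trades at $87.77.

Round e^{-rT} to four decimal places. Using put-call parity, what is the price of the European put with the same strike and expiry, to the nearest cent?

e^(−rT) = e^(−0.054·0.75) = 0.9603
Put-call parity: C − P = S − K·e^(−rT) = 432 − 424·0.9603 = 432 − 407.1672 = 24.8328
P = C − (C − P) = 87.77 − (24.8328) = 62.9372

$62.94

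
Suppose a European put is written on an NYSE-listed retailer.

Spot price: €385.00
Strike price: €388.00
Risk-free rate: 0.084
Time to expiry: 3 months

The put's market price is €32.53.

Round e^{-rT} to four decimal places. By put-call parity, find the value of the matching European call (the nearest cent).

exp(−rT) = exp(−0.084·0.25) = 0.9792
Put-call parity: C − P = S − K·e^(−rT) = 385 − 388·0.9792 = 385 − 379.9296 = 5.0704
C = P + (C − P) = 32.53 + (5.0704) = 37.6004

€37.60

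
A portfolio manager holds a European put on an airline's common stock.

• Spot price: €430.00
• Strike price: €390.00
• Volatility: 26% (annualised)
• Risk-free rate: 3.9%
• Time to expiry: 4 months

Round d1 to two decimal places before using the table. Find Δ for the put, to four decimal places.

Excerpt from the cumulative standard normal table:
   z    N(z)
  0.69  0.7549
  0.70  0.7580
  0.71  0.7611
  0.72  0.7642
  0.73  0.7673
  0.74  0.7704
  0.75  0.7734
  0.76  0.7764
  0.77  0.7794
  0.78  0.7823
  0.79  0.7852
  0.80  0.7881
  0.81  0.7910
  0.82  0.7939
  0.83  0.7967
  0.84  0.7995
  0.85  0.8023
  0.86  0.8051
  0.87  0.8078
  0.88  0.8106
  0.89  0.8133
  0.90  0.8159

-0.2090

T = 0.3333;  σ√T = 0.1501
d₁ = [ln(430/390) + (0.039 + 0.26²/2)·0.3333] / 0.1501 = [0.0976 + 0.0243] / 0.1501 = 0.8121 which rounds to 0.81
N(d₁) = N(0.81) = 0.7910
Δ_put = N(d₁) − 1 = 0.7910 − 1 = -0.2090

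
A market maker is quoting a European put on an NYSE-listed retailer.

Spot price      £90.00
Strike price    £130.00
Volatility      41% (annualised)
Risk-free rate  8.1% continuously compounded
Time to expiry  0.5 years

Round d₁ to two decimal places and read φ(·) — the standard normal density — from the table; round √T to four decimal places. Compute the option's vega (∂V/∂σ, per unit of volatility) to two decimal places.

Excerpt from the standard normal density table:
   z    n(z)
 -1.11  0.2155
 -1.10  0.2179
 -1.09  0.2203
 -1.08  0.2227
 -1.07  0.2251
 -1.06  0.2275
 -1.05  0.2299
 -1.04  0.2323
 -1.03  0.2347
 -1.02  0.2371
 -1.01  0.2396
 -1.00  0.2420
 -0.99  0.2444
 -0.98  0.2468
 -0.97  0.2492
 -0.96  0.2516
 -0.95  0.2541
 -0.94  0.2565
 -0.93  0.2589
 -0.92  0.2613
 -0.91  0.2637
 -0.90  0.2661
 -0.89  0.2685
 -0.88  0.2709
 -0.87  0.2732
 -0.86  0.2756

σ√T = 0.41 × 0.7071 = 0.2899
ln(S/K) + (r + σ²/2)T = ln(90/130) + (0.081 + 0.41²/2)·0.5 = -0.3677 + 0.0825 = -0.2852
d₁ = -0.2852 / 0.2899 = -0.9837 ≈ -0.98
√T = √0.5 = 0.7071
φ(d₁) = φ(-0.98) = 0.2468
vega = S·φ(d₁)·√T = 90·0.2468·0.7071 = 15.7061
(Call and put vega coincide under Black-Scholes.)

15.71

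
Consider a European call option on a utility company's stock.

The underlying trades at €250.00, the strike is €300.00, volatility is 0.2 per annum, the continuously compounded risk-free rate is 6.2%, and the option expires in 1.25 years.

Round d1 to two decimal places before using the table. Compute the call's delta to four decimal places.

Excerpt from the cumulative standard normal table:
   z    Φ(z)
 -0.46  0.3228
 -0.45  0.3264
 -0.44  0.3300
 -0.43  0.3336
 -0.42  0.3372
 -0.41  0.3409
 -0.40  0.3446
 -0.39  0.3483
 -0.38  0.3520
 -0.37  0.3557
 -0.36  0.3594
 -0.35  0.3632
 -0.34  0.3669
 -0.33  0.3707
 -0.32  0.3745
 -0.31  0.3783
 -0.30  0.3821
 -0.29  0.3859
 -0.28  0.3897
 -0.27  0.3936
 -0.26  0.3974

σ√T = 0.2 × 1.1180 = 0.2236
d₁ = [ln(250/300) + (0.062 + ½·0.2²)·1.25] / (σ√T) = (-0.1823 + 0.1025) / 0.2236 = -0.3570 which rounds to -0.36
N(d₁) = N(-0.36) = 0.3594
Δ_call = N(d₁) = 0.3594

0.3594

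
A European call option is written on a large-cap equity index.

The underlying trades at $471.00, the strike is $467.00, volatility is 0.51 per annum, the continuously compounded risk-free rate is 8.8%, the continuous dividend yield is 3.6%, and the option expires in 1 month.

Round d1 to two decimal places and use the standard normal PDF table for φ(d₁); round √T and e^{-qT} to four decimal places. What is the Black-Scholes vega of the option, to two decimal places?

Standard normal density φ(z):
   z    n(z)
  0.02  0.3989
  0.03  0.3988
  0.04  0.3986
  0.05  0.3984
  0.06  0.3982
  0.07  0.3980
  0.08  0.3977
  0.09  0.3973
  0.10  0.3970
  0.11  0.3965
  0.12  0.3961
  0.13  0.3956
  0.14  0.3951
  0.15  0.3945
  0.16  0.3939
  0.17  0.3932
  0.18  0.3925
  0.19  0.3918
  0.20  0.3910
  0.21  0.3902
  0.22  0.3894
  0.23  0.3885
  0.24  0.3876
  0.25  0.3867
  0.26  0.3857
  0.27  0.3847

T = 0.08333;  σ√T = 0.1472
ln(S/K) + (r − q + σ²/2)T = ln(471/467) + (0.088 − 0.036 + 0.51²/2)·0.08333 = 0.0085 + 0.0152 = 0.0237
d₁ = 0.0237 / 0.1472 = 0.1610 ⇒ 0.16
√T = √0.08333 = 0.2887
φ(d₁) = φ(0.16) = 0.3939
e^(−qT) = e^(−0.036·0.08333) = 0.9970
vega = S·e^(−qT)·φ(d₁)·√T = 471·0.9970·0.3939·0.2887 = 53.4009

53.40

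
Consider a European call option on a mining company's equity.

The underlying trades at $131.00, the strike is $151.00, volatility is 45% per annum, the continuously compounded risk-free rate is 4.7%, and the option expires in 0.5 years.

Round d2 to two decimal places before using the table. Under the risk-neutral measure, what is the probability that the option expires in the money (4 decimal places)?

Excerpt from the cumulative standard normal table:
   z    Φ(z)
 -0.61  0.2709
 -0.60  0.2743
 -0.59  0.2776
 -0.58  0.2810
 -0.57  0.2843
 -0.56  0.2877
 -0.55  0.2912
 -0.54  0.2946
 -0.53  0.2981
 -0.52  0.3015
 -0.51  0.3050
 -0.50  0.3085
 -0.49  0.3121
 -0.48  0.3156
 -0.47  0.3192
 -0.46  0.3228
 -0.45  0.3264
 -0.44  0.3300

T = 0.5;  σ√T = 0.3182
d₁ = [ln(131/151) + (0.047 + 0.45²/2)·0.5] / 0.3182 = [-0.1421 + 0.0741] / 0.3182 = -0.2136 → -0.21
d₂ = d₁ − σ√T = -0.2136 − 0.3182 = -0.5318 → -0.53
Risk-neutral Pr[S_T > K] = N(d₂) = N(-0.53) = 0.2981

0.2981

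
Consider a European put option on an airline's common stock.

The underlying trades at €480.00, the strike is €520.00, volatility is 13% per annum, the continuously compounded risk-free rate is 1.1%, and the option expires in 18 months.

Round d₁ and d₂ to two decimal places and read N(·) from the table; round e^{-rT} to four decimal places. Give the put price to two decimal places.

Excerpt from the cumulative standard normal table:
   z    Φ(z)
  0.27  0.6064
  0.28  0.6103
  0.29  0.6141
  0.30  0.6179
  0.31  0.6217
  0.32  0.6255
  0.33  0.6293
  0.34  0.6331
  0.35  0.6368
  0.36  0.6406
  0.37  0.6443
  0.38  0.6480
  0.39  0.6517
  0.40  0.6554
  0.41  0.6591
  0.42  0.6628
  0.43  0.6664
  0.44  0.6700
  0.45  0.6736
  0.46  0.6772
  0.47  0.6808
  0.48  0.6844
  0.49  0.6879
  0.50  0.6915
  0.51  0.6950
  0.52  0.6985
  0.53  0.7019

T = 1.5;  σ√T = 0.1592
d₁ = [ln(480/520) + (0.011 + 0.13²/2)·1.5] / 0.1592 = [-0.0800 + 0.0292] / 0.1592 = -0.3195 ⇒ -0.32
d₂ = d₁ − σ√T = -0.3195 − 0.1592 = -0.4787 ⇒ -0.48
exp(−rT) = exp(−0.011·1.5) = 0.9836
P = 520·0.9836·N(0.48) − 480·N(0.32) = 520·0.9836·0.6844 − 480·0.6255 = 350.0514 − 300.2400 = 49.8114

€49.81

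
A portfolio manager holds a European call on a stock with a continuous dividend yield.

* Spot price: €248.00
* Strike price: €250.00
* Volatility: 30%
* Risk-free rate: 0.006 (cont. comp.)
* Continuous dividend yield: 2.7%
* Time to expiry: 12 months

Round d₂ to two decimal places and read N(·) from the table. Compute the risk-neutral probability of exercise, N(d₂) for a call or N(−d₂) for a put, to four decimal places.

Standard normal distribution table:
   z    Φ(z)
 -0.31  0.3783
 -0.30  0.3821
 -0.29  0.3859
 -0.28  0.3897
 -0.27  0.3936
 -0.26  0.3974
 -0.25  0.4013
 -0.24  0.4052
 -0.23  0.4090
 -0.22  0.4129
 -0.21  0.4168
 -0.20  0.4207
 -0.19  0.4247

σ√T = 0.3·√1 = 0.3000
d₁ = [ln(248/250) + (0.006 − 0.027 + 0.3²/2)·1] / 0.3000 = [-0.0080 + 0.0240] / 0.3000 = 0.0532 ⇒ 0.05
d₂ = d₁ − σ√T = 0.0532 − 0.3000 = -0.2468 ⇒ -0.25
Risk-neutral Pr[S_T > K] = N(d₂) = N(-0.25) = 0.4013

0.4013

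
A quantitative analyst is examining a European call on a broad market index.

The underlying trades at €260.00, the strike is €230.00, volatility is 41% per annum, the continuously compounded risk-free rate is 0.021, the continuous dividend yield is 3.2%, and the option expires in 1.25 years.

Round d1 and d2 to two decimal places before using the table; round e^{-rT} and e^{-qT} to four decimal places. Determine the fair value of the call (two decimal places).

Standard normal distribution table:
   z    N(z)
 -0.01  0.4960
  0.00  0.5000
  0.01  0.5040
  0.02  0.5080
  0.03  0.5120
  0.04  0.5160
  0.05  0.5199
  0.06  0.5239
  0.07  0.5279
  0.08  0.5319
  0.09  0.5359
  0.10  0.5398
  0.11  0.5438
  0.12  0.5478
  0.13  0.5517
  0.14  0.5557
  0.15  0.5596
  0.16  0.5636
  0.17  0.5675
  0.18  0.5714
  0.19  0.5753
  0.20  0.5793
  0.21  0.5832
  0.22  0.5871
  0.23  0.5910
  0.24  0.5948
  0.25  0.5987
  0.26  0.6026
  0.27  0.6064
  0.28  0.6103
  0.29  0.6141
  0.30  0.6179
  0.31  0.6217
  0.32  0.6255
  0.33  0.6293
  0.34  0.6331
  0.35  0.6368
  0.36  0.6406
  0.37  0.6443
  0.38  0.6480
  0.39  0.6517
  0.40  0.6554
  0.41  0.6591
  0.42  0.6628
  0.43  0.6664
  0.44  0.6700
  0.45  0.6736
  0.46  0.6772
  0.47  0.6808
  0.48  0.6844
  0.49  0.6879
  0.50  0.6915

€57.15

σ√T = 0.41 × 1.1180 = 0.4584
d₁ = [ln(260/230) + (0.021 − 0.032 + 0.41²/2)·1.25] / 0.4584 = [0.1226 + 0.0913] / 0.4584 = 0.4667 which rounds to 0.47
d₂ = d₁ − σ√T = 0.4667 − 0.4584 = 0.0083 which rounds to 0.01
e^(−qT) = e^(−0.032·1.25) = 0.9608;  e^(−rT) = e^(−0.021·1.25) = 0.9741
C = 260·0.9608·N(0.47) − 230·0.9741·N(0.01) = 260·0.9608·0.6808 − 230·0.9741·0.5040 = 170.0693 − 112.9177 = 57.1516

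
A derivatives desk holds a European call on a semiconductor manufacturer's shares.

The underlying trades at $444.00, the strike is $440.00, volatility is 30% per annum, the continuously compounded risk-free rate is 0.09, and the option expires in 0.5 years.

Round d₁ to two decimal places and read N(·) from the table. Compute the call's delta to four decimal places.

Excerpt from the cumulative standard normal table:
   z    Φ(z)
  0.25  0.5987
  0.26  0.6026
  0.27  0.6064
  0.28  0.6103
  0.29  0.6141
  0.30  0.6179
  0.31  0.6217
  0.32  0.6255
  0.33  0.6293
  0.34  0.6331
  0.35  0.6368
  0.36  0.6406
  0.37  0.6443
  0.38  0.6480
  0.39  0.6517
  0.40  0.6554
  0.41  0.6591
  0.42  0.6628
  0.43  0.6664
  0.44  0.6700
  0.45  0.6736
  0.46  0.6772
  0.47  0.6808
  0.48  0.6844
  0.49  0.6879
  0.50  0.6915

0.6406

σ√T = 0.3·√0.5 = 0.2121
d₁ = [ln(444/440) + (0.09 + ½·0.3²)·0.5] / (σ√T) = (0.0090 + 0.0675) / 0.2121 = 0.3609 ≈ 0.36
N(d₁) = N(0.36) = 0.6406
Δ_call = N(d₁) = 0.6406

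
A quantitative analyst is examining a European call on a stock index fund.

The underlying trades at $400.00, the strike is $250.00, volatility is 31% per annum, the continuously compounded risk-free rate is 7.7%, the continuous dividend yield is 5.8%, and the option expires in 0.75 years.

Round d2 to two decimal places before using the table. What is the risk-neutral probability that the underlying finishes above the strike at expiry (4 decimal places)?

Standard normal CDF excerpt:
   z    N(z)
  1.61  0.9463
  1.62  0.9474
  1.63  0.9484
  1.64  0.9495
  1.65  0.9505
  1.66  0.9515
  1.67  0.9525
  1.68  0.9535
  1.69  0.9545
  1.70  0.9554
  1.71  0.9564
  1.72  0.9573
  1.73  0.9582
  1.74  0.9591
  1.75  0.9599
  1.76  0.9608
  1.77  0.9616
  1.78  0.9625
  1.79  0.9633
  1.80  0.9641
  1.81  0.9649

0.9525

T = 0.75;  σ√T = 0.2685
d₁ = [ln(400/250) + (0.077 − 0.058 + 0.31²/2)·0.75] / 0.2685 = [0.4700 + 0.0503] / 0.2685 = 1.9380 which rounds to 1.94
d₂ = d₁ − σ√T = 1.9380 − 0.2685 = 1.6695 which rounds to 1.67
Pr(exercise) under Q = N(d₂) = 0.9525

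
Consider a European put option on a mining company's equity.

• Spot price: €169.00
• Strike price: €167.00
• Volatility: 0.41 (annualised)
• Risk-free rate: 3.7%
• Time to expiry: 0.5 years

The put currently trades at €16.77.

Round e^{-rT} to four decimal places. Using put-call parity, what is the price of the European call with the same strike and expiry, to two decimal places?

e^(−rT) = e^(−0.037·0.5) = 0.9817
Put-call parity: C − P = S − K·e^(−rT) = 169 − 167·0.9817 = 169 − 163.9439 = 5.0561
C = P + (C − P) = 16.77 + (5.0561) = 21.8261

€21.83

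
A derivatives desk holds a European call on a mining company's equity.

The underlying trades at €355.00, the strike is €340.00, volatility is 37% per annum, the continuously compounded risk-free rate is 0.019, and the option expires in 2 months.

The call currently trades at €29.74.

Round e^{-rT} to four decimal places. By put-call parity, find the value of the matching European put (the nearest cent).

exp(−rT) = exp(−0.019·0.1667) = 0.9968
Put-call parity: C − P = S − K·e^(−rT) = 355 − 340·0.9968 = 355 − 338.9120 = 16.0880
P = C − (C − P) = 29.74 − (16.0880) = 13.6520

€13.65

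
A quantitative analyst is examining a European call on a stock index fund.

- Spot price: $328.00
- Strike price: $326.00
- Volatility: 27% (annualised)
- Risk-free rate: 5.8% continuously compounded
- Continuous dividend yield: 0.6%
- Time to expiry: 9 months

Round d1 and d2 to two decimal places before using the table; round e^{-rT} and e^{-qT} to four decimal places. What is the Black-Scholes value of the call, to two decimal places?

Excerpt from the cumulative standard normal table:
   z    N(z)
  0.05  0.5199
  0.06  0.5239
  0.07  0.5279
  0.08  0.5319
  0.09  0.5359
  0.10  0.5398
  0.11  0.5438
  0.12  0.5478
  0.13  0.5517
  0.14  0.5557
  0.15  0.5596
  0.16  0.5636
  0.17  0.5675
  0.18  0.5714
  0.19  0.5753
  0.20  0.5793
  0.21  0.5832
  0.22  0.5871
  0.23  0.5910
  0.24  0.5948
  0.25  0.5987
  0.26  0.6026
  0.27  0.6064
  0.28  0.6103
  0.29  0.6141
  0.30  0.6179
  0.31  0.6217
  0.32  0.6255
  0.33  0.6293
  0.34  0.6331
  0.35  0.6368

$36.99

T = 0.75;  σ√T = 0.2338
ln(S/K) + (r − q + σ²/2)T = ln(328/326) + (0.058 − 0.006 + 0.27²/2)·0.75 = 0.0061 + 0.0663 = 0.0725
d₁ = 0.0725 / 0.2338 = 0.3099 which rounds to 0.31
d₂ = d₁ − σ√T = 0.3099 − 0.2338 = 0.0760 which rounds to 0.08
e^(−qT) = e^(−0.006·0.75) = 0.9955;  e^(−rT) = e^(−0.058·0.75) = 0.9574
C = 328·0.9955·N(0.31) − 326·0.9574·N(0.08) = 328·0.9955·0.6217 − 326·0.9574·0.5319 = 203.0000 − 166.0126 = 36.9874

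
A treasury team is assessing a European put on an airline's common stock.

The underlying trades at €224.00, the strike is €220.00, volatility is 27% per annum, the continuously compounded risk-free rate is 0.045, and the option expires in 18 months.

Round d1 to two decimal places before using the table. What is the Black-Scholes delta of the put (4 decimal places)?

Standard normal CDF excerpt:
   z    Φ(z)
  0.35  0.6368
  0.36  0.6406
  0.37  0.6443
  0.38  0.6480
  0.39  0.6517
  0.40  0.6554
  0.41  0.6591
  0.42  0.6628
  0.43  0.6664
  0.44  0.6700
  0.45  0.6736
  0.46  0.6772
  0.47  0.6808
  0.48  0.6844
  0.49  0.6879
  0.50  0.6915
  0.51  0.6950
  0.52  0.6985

-0.3372

σ√T = 0.27·√1.5 = 0.3307
d₁ = [ln(224/220) + (0.045 + 0.27²/2)·1.5] / 0.3307 = [0.0180 + 0.1222] / 0.3307 = 0.4240 which rounds to 0.42
N(d₁) = N(0.42) = 0.6628
Δ_put = N(d₁) − 1 = 0.6628 − 1 = -0.3372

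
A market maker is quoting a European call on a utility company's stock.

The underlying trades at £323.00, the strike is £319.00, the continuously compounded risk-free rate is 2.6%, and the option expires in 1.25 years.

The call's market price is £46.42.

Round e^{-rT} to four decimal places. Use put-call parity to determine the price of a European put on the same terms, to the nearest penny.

£32.21

exp(−rT) = exp(−0.026·1.25) = 0.9680
Put-call parity: C − P = S − K·e^(−rT) = 323 − 319·0.9680 = 323 − 308.7920 = 14.2080
P = C − (C − P) = 46.42 − (14.2080) = 32.2120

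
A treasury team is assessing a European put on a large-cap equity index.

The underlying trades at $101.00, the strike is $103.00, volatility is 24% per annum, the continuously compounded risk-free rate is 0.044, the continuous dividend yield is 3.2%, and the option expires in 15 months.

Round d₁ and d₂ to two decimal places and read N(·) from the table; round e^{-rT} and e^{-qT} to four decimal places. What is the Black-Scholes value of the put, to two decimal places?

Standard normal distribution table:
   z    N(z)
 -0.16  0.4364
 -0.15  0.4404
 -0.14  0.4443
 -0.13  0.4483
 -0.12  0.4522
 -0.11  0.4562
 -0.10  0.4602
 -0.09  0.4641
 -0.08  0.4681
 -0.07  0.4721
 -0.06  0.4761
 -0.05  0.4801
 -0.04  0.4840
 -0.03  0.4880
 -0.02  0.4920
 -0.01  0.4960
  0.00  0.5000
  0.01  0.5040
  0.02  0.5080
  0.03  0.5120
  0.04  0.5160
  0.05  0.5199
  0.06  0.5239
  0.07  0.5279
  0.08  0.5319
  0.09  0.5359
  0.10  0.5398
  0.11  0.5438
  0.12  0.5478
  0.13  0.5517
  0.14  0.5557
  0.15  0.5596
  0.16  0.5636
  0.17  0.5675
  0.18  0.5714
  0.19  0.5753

$10.67

T = 1.25;  σ√T = 0.2683
ln(S/K) + (r − q + σ²/2)T = ln(101/103) + (0.044 − 0.032 + 0.24²/2)·1.25 = -0.0196 + 0.0510 = 0.0314
d₁ = 0.0314 / 0.2683 = 0.1170 → 0.12
d₂ = d₁ − σ√T = 0.1170 − 0.2683 = -0.1513 → -0.15
exp(−qT) = exp(−0.032·1.25) = 0.9608;  exp(−rT) = exp(−0.044·1.25) = 0.9465
P = 103·0.9465·N(0.15) − 101·0.9608·N(-0.12) = 103·0.9465·0.5596 − 101·0.9608·0.4522 = 54.5551 − 43.8818 = 10.6733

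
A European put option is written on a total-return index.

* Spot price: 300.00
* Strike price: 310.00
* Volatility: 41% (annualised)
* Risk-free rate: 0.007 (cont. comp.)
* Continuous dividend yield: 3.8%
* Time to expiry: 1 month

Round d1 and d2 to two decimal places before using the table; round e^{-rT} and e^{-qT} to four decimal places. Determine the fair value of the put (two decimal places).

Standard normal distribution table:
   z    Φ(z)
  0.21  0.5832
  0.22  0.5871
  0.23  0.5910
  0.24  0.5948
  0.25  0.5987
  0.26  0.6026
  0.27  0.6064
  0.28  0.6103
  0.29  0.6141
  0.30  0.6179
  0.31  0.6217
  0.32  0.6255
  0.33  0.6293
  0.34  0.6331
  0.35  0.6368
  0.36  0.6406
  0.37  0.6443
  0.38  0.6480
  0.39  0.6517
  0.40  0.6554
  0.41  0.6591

20.60

σ√T = 0.41·√0.08333 = 0.1184
d₁ = [ln(300/310) + (0.007 − 0.038 + 0.41²/2)·0.08333] / 0.1184 = [-0.0328 + 0.0044] / 0.1184 = -0.2397 → -0.24
d₂ = d₁ − σ√T = -0.2397 − 0.1184 = -0.3580 → -0.36
e^(−qT) = e^(−0.038·0.08333) = 0.9968;  e^(−rT) = e^(−0.007·0.08333) = 0.9994
P = 310·0.9994·N(0.36) − 300·0.9968·N(0.24) = 310·0.9994·0.6406 − 300·0.9968·0.5948 = 198.4668 − 177.8690 = 20.5979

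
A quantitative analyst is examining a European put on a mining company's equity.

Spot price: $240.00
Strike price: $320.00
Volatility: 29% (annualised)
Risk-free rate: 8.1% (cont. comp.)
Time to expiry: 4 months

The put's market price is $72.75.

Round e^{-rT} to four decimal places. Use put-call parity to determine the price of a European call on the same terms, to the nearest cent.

e^(−rT) = e^(−0.081·0.3333) = 0.9734
Put-call parity: C − P = S − K·e^(−rT) = 240 − 320·0.9734 = 240 − 311.4880 = -71.4880
C = P + (C − P) = 72.75 + (-71.4880) = 1.2620

$1.26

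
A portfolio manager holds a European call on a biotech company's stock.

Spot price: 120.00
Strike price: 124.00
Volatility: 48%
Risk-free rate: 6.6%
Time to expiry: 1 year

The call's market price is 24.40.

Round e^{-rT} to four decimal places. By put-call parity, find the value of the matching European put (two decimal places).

20.48

exp(−rT) = exp(−0.066·1) = 0.9361
Put-call parity: C − P = S − K·e^(−rT) = 120 − 124·0.9361 = 120 − 116.0764 = 3.9236
P = C − (C − P) = 24.40 − (3.9236) = 20.4764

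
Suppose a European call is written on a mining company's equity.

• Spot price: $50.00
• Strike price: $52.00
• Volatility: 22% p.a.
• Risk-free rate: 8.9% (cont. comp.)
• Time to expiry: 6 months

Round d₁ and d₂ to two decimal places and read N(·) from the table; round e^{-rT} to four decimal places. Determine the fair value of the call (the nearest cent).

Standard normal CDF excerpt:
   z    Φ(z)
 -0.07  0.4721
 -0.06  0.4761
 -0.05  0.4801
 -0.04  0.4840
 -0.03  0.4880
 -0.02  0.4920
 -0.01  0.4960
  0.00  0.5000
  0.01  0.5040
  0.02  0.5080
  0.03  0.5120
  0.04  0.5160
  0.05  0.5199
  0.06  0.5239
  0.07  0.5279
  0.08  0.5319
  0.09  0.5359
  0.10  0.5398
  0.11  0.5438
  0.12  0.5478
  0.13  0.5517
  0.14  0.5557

$3.12

σ√T = 0.22·√0.5 = 0.1556
ln(S/K) + (r + σ²/2)T = ln(50/52) + (0.089 + 0.22²/2)·0.5 = -0.0392 + 0.0566 = 0.0174
d₁ = 0.0174 / 0.1556 = 0.1117 → 0.11
d₂ = d₁ − σ√T = 0.1117 − 0.1556 = -0.0438 → -0.04
exp(−rT) = exp(−0.089·0.5) = 0.9565
N(d₁) = N(0.11) = 0.5438;  N(d₂) = N(-0.04) = 0.4840
C = 50·0.5438 − 52·0.9565·0.4840 = 27.1900 − 24.0732 = 3.1168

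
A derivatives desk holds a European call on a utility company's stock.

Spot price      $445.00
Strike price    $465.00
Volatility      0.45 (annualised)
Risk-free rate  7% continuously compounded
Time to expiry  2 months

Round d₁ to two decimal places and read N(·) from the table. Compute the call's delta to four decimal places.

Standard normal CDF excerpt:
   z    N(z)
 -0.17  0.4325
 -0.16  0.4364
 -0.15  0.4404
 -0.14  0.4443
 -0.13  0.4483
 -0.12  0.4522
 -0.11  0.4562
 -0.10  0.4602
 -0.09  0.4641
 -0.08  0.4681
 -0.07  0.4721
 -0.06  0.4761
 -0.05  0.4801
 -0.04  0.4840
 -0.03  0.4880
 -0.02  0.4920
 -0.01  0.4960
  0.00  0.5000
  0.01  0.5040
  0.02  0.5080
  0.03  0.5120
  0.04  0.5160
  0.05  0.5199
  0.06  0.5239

σ√T = 0.45·√0.1667 = 0.1837
d₁ = [ln(445/465) + (0.07 + 0.45²/2)·0.1667] / 0.1837 = [-0.0440 + 0.0285] / 0.1837 = -0.0839 → -0.08
N(d₁) = N(-0.08) = 0.4681
Δ_call = N(d₁) = 0.4681

0.4681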